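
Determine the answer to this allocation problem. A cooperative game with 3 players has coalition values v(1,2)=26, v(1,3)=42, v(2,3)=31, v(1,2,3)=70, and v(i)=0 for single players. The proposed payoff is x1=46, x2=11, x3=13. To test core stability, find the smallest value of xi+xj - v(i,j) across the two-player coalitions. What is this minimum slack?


Step 1: Slack for coalition (1,2): x1+x2 - v12 = 57 - 26 = 31
Step 2: Slack for coalition (1,3): x1+x3 - v13 = 59 - 42 = 17
Step 3: Slack for coalition (2,3): x2+x3 - v23 = 24 - 31 = -7
Step 4: Minimum slack = min(31, 17, -7) = -7, attained by (2,3); coalition (2,3) can block (slack < 0), so the allocation is not in the core

-7


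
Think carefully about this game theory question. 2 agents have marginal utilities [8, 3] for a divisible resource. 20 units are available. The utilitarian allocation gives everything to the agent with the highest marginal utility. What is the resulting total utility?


Step 1: The marginal utilities are [8, 3]
Step 2: The highest marginal utility is 8
Step 3: All 20 units go to that agent
Step 4: Total utility = 8 * 20 = 160

160


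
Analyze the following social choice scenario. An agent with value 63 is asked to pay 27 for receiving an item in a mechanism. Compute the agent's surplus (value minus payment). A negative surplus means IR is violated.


Step 1: Surplus = value - payment = 63 - 27 = 36
Step 2: IR is satisfied (surplus >= 0)

36


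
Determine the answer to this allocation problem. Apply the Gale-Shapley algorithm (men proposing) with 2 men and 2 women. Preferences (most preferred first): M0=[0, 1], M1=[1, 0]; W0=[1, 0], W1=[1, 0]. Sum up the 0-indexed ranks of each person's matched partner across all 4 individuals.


Step 1: Run Gale-Shapley (men propose, women hold best offer):
  M0 proposes to W0; she accepts
  M1 proposes to W1; she accepts
Step 2: Final matching: W0-M0, W1-M1
Step 3: 0-indexed ranks (man's rank of his match, then woman's): 0 + 1 + 0 + 0
Step 4: Total rank sum = 1

1


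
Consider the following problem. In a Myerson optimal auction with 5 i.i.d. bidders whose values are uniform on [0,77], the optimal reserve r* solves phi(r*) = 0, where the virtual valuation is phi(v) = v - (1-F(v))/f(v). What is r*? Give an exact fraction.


Step 1: For U[0,77], F(v) = v/77 and f(v) = 1/77
Step 2: phi(v) = v - (1 - v/77)/(1/77) = v - (77 - v) = 2v - 77
Step 3: Set phi(r*) = 0: 2r* - 77 = 0
Step 4: r* = 77/2 (the number of bidders n = 5 does not enter)

77/2


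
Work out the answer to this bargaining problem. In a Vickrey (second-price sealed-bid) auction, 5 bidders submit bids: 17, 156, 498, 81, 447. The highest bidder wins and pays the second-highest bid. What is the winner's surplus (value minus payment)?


Step 1: Sort bids in descending order: 498, 447, 156, 81, 17
Step 2: The winning bid is the highest: 498
Step 3: The payment equals the second-highest bid: 447
Step 4: Surplus = winner's bid - payment = 498 - 447 = 51

51


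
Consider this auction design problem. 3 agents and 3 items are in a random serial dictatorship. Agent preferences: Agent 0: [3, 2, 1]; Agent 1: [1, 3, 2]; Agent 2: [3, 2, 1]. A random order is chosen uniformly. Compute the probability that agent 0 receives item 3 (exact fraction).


Step 1: Agent 0 wants item 3
Step 2: There are 6 possible orderings of agents
Step 3: In 3 orderings, agent 0 gets item 3
Step 4: Probability = 3/6 = 1/2

1/2


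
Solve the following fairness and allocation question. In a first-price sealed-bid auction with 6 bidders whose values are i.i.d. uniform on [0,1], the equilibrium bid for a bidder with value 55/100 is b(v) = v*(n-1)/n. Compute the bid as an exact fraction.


Step 1: The symmetric BNE bidding function is b(v) = v * (n-1) / n
Step 2: Substitute v = 11/20 and n = 6
Step 3: b = 11/20 * 5/6
Step 4: b = 11/24

11/24


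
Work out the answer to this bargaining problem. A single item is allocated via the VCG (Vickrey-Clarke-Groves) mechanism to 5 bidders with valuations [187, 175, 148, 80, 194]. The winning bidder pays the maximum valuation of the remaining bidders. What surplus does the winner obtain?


Step 1: The winner is the agent with the highest value: agent 4 with value 194
Step 2: Values of other agents: [187, 175, 148, 80]
Step 3: VCG payment = max of others' values = 187
Step 4: Surplus = 194 - 187 = 7

7


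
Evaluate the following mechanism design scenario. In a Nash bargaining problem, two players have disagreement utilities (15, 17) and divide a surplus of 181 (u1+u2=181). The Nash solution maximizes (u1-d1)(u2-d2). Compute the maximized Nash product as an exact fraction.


Step 1: The Nash solution splits surplus symmetrically above the disagreement point
Step 2: u1 = (total + d1 - d2)/2 = (181 + 15 - 17)/2 = 179/2
Step 3: u2 = (total - d1 + d2)/2 = (181 - 15 + 17)/2 = 183/2
Step 4: Nash product = (179/2 - 15) * (183/2 - 17)
Step 5: = 149/2 * 149/2 = 22201/4

22201/4


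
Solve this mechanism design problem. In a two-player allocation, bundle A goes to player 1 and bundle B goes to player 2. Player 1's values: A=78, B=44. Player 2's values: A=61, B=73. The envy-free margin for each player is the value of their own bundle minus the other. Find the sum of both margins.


Step 1: Player 1's margin = v1(A) - v1(B) = 78 - 44 = 34
Step 2: Player 2's margin = v2(B) - v2(A) = 73 - 61 = 12
Step 3: Total margin = 34 + 12 = 46

46


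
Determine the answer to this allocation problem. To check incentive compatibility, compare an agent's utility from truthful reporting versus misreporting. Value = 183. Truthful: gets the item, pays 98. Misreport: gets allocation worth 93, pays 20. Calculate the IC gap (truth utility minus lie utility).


Step 1: U(truth) = value - payment = 183 - 98 = 85
Step 2: U(lie) = allocation - payment = 93 - 20 = 73
Step 3: IC gap = 85 - 73 = 12

12


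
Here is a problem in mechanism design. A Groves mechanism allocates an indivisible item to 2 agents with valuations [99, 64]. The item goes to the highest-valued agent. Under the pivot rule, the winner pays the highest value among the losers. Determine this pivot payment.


Step 1: The efficient winner is agent 0 with value 99
Step 2: Other agents' values: [64]
Step 3: Pivot payment = max(others) = 64
Step 4: The winner pays 64

64


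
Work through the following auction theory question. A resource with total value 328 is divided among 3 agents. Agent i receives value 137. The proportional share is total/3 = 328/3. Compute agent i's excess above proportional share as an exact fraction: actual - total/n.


Step 1: Proportional share = 328/3
Step 2: Agent's actual allocation = 137
Step 3: Excess = 137 - 328/3 = 83/3

83/3


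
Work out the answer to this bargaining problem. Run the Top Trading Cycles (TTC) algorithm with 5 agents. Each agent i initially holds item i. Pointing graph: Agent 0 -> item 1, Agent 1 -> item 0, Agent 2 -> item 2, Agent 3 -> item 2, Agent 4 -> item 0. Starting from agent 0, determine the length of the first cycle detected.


Step 1: Trace the pointer graph from agent 0: 0 -> 1 -> 0
Step 2: A cycle is detected when we revisit agent 0
Step 3: The cycle is: 0 -> 1 -> 0
Step 4: Cycle length = 2

2


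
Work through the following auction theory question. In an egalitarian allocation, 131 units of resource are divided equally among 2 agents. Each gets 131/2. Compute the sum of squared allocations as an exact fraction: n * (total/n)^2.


Step 1: Each agent's share = 131/2
Step 2: Square of each share = (131/2)^2 = 17161/4
Step 3: Sum of squares = 2 * 17161/4 = 17161/2

17161/2


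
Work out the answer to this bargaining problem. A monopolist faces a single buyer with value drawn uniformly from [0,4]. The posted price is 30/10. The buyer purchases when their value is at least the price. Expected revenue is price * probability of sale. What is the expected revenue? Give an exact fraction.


Step 1: Posted price r = 3, value support [0,4]
Step 2: P(v >= r) = (4 - 3)/4 = 1/4
Step 3: Expected revenue = r * P(v >= r) = 3 * 1/4
Step 4: Revenue = 3/4

3/4


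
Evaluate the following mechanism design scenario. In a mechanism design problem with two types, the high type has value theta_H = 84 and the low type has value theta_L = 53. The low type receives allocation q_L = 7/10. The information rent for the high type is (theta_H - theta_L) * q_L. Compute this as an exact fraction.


Step 1: theta_H - theta_L = 84 - 53 = 31
Step 2: Information rent = (theta_H - theta_L) * q_L
Step 3: = 31 * 7/10
Step 4: = 217/10

217/10


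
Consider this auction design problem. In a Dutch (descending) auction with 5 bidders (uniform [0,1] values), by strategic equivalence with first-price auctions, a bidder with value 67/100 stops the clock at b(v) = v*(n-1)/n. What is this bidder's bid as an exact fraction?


Step 1: Dutch auctions are strategically equivalent to first-price auctions
Step 2: The equilibrium bid is b(v) = v*(n-1)/n
Step 3: b = 67/100 * 4/5
Step 4: b = 67/125

67/125


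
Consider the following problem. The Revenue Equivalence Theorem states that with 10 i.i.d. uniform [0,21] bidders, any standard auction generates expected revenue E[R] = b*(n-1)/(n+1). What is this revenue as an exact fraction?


Step 1: By Revenue Equivalence, expected revenue = b*(n-1)/(n+1)
Step 2: Substituting n = 10, b = 21
Step 3: Revenue = 21*(10-1)/(10+1) = 21*9/11
Step 4: Revenue = 189/11

189/11


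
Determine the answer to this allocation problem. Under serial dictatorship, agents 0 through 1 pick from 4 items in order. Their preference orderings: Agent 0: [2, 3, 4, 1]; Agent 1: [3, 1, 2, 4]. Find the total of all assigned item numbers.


Step 1: Agent 0 picks item 2
Step 2: Agent 1 picks item 3
Step 3: Sum = 2 + 3 = 5

5


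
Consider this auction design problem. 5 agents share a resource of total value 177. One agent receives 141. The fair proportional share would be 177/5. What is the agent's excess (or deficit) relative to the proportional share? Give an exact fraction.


Step 1: Proportional share = 177/5
Step 2: Agent's actual allocation = 141
Step 3: Excess = 141 - 177/5 = 528/5

528/5


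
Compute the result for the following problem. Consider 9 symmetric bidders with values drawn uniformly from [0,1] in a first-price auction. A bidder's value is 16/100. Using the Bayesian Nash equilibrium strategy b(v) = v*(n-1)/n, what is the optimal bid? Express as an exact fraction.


Step 1: The symmetric BNE bidding function is b(v) = v * (n-1) / n
Step 2: Substitute v = 4/25 and n = 9
Step 3: b = 4/25 * 8/9
Step 4: b = 32/225

32/225


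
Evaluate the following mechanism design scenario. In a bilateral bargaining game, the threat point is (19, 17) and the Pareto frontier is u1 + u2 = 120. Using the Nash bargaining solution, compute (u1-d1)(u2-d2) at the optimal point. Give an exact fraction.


Step 1: The Nash solution splits surplus symmetrically above the disagreement point
Step 2: u1 = (total + d1 - d2)/2 = (120 + 19 - 17)/2 = 61
Step 3: u2 = (total - d1 + d2)/2 = (120 - 19 + 17)/2 = 59
Step 4: Nash product = (61 - 19) * (59 - 17)
Step 5: = 42 * 42 = 1764

1764


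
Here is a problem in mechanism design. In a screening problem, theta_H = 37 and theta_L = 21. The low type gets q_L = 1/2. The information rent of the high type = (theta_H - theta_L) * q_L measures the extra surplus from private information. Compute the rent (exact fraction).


Step 1: theta_H - theta_L = 37 - 21 = 16
Step 2: Information rent = (theta_H - theta_L) * q_L
Step 3: = 16 * 1/2
Step 4: = 8

8


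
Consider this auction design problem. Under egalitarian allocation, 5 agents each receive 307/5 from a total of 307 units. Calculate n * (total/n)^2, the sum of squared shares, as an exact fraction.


Step 1: Each agent's share = 307/5
Step 2: Square of each share = (307/5)^2 = 94249/25
Step 3: Sum of squares = 5 * 94249/25 = 94249/5

94249/5


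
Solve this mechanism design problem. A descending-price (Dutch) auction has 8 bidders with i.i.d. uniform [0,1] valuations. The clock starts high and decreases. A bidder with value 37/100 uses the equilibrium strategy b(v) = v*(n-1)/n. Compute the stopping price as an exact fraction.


Step 1: Dutch auctions are strategically equivalent to first-price auctions
Step 2: The equilibrium bid is b(v) = v*(n-1)/n
Step 3: b = 37/100 * 7/8
Step 4: b = 259/800

259/800


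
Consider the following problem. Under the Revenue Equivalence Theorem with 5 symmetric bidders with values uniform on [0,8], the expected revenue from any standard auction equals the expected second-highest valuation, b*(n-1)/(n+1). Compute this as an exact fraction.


Step 1: By Revenue Equivalence, expected revenue = b*(n-1)/(n+1)
Step 2: Substituting n = 5, b = 8
Step 3: Revenue = 8*(5-1)/(5+1) = 8*4/6
Step 4: Revenue = 32/6 = 16/3

16/3


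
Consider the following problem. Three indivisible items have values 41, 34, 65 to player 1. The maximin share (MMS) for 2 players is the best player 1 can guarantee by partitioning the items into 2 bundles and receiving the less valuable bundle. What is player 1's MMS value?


Step 1: Item values = 41, 34, 65
Step 2: Enumerate all 2-bundle partitions and take the smaller bundle:
  Partition 1: {41} vs {34,65} -> bundles 41, 99; min = 41
  Partition 2: {34} vs {41,65} -> bundles 34, 106; min = 34
  Partition 3: {65} vs {41,34} -> bundles 65, 75; min = 65
Step 3: MMS = max(41, 34, 65) = 65

65


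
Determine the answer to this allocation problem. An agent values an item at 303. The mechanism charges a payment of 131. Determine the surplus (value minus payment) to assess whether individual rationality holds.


Step 1: Surplus = value - payment = 303 - 131 = 172
Step 2: IR is satisfied (surplus >= 0)

172


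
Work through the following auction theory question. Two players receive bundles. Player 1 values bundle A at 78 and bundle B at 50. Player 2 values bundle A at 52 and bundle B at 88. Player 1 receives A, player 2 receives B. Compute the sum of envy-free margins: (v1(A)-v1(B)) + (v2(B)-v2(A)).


Step 1: Player 1's margin = v1(A) - v1(B) = 78 - 50 = 28
Step 2: Player 2's margin = v2(B) - v2(A) = 88 - 52 = 36
Step 3: Total margin = 28 + 36 = 64

64


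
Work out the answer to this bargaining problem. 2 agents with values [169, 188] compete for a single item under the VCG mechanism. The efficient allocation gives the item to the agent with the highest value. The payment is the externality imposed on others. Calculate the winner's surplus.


Step 1: The winner is the agent with the highest value: agent 1 with value 188
Step 2: Values of other agents: [169]
Step 3: VCG payment = max of others' values = 169
Step 4: Surplus = 188 - 169 = 19

19


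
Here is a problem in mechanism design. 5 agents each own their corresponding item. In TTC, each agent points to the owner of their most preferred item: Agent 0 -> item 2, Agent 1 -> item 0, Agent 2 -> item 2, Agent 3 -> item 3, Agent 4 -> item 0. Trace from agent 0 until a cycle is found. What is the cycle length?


Step 1: Trace the pointer graph from agent 0: 0 -> 2 -> 2
Step 2: A cycle is detected when we revisit agent 2
Step 3: The cycle is: 2 -> 2
Step 4: Cycle length = 1

1


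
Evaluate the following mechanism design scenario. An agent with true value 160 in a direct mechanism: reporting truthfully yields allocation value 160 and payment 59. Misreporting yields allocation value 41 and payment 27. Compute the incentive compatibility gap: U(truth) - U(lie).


Step 1: U(truth) = value - payment = 160 - 59 = 101
Step 2: U(lie) = allocation - payment = 41 - 27 = 14
Step 3: IC gap = 101 - 14 = 87

87


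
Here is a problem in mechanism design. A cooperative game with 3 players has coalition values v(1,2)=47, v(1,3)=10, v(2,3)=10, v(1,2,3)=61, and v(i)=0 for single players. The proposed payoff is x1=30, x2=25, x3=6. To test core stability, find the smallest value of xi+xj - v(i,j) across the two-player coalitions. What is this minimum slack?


Step 1: Slack for coalition (1,2): x1+x2 - v12 = 55 - 47 = 8
Step 2: Slack for coalition (1,3): x1+x3 - v13 = 36 - 10 = 26
Step 3: Slack for coalition (2,3): x2+x3 - v23 = 31 - 10 = 21
Step 4: Minimum slack = min(8, 26, 21) = 8, attained by (1,2); no pair can gain by deviating, so the allocation is in the core

8


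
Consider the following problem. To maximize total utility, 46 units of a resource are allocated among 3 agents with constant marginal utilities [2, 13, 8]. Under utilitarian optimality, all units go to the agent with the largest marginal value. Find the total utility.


Step 1: The marginal utilities are [2, 13, 8]
Step 2: The highest marginal utility is 13
Step 3: All 46 units go to that agent
Step 4: Total utility = 13 * 46 = 598

598


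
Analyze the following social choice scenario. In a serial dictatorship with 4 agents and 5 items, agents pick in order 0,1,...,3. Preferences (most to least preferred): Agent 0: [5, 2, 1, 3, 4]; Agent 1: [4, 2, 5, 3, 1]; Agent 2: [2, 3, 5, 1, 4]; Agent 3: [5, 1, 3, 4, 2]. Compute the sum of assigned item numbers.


Step 1: Agent 0 picks item 5
Step 2: Agent 1 picks item 4
Step 3: Agent 2 picks item 2
Step 4: Agent 3 picks item 1
Step 5: Sum = 5 + 4 + 2 + 1 = 12

12


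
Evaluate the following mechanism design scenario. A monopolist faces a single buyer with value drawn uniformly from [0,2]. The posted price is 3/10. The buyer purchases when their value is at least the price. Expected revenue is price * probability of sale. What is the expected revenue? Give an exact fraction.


Step 1: Posted price r = 3/10, value support [0,2]
Step 2: P(v >= r) = (2 - 3/10)/2 = 17/20
Step 3: Expected revenue = r * P(v >= r) = 3/10 * 17/20
Step 4: Revenue = 51/200

51/200


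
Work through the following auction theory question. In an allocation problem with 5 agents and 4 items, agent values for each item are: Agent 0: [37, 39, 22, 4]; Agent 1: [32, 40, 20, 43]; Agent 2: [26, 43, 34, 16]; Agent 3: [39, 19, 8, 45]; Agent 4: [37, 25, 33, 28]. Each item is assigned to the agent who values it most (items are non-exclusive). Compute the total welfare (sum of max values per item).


Step 1: For each item, find the maximum value among all agents.
Step 2: Item 0 -> Agent 3 (value 39)
Step 3: Item 1 -> Agent 2 (value 43)
Step 4: Item 2 -> Agent 2 (value 34)
Step 5: Item 3 -> Agent 3 (value 45)
Step 6: Total welfare = 39 + 43 + 34 + 45 = 161

161


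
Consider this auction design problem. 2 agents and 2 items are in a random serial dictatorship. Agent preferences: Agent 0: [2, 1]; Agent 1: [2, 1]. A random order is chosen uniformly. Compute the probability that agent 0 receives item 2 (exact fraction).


Step 1: Agent 0 wants item 2
Step 2: There are 2 possible orderings of agents
Step 3: In 1 orderings, agent 0 gets item 2
Step 4: Probability = 1/2

1/2


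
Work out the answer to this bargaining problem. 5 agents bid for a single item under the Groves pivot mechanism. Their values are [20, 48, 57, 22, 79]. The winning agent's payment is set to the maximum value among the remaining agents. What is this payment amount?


Step 1: The efficient winner is agent 4 with value 79
Step 2: Other agents' values: [20, 48, 57, 22]
Step 3: Pivot payment = max(others) = 57
Step 4: The winner pays 57

57


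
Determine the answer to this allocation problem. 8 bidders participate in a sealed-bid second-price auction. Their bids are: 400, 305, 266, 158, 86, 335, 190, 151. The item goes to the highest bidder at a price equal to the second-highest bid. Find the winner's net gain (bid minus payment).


Step 1: Sort bids in descending order: 400, 335, 305, 266, 190, 158, 151, 86
Step 2: The winning bid is the highest: 400
Step 3: The payment equals the second-highest bid: 335
Step 4: Surplus = winner's bid - payment = 400 - 335 = 65

65


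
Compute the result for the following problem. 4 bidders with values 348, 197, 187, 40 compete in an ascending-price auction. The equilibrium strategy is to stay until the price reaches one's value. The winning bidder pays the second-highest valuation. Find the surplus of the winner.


Step 1: Identify the highest value: 348
Step 2: Identify the second-highest value: 197
Step 3: The final price = second-highest value = 197
Step 4: Surplus = 348 - 197 = 151

151


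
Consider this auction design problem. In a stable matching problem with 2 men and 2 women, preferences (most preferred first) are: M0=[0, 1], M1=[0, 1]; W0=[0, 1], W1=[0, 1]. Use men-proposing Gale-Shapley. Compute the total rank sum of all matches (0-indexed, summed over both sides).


Step 1: Run Gale-Shapley (men propose, women hold best offer):
  M0 proposes to W0; she accepts
  M1 proposes to W0; rejected
  M1 proposes to W1; she accepts
Step 2: Final matching: W0-M0, W1-M1
Step 3: 0-indexed ranks (man's rank of his match, then woman's): 0 + 0 + 1 + 1
Step 4: Total rank sum = 2

2


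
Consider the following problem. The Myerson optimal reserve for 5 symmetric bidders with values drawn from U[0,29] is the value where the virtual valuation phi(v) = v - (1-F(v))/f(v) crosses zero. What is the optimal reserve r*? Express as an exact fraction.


Step 1: For U[0,29], F(v) = v/29 and f(v) = 1/29
Step 2: phi(v) = v - (1 - v/29)/(1/29) = v - (29 - v) = 2v - 29
Step 3: Set phi(r*) = 0: 2r* - 29 = 0
Step 4: r* = 29/2 (the number of bidders n = 5 does not enter)

29/2


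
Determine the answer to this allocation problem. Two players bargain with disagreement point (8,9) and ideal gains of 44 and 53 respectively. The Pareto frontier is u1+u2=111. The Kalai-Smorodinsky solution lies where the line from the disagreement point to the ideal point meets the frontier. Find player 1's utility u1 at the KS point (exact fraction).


Step 1: At the KS point, (u1-d1)/r1 = (u2-d2)/r2 = t and u1+u2 = 111
Step 2: u1 = d1 + r1*t and u2 = d2 + r2*t, so (d1 + r1*t) + (d2 + r2*t) = 111
Step 3: t = (111 - 8 - 9)/(44 + 53) = 94/97
Step 4: u1 = d1 + r1*t = 8 + 44 * 94/97 = 4912/97
Step 5: (Check: u2 = d2 + r2*t = 5855/97; u1+u2 = 4912/97 + 5855/97 = 111, on the frontier.)

4912/97


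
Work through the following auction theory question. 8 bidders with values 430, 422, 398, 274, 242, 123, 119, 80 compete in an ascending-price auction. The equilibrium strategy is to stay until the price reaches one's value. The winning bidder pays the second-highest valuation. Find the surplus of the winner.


Step 1: Identify the highest value: 430
Step 2: Identify the second-highest value: 422
Step 3: The final price = second-highest value = 422
Step 4: Surplus = 430 - 422 = 8

8


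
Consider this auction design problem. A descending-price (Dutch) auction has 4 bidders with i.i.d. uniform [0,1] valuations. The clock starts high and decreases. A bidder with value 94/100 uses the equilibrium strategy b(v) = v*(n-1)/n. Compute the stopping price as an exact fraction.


Step 1: Dutch auctions are strategically equivalent to first-price auctions
Step 2: The equilibrium bid is b(v) = v*(n-1)/n
Step 3: b = 47/50 * 3/4
Step 4: b = 141/200

141/200


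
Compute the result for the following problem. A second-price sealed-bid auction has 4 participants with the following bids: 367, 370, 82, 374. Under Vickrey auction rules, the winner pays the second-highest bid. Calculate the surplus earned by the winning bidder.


Step 1: Sort bids in descending order: 374, 370, 367, 82
Step 2: The winning bid is the highest: 374
Step 3: The payment equals the second-highest bid: 370
Step 4: Surplus = winner's bid - payment = 374 - 370 = 4

4


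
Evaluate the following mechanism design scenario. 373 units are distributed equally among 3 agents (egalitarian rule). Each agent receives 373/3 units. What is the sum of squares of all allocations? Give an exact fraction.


Step 1: Each agent's share = 373/3
Step 2: Square of each share = (373/3)^2 = 139129/9
Step 3: Sum of squares = 3 * 139129/9 = 139129/3

139129/3


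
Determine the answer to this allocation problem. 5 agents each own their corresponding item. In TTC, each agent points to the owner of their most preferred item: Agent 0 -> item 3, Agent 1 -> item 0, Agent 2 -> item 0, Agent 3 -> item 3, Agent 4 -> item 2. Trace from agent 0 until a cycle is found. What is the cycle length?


Step 1: Trace the pointer graph from agent 0: 0 -> 3 -> 3
Step 2: A cycle is detected when we revisit agent 3
Step 3: The cycle is: 3 -> 3
Step 4: Cycle length = 1

1


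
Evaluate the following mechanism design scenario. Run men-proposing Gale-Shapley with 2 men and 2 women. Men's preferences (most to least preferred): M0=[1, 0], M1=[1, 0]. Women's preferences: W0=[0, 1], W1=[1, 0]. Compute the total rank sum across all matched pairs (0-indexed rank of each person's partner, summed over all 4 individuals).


Step 1: Run Gale-Shapley (men propose, women hold best offer):
  M0 proposes to W1; she accepts
  M1 proposes to W1; she switches from M0
  M0 proposes to W0; she accepts
Step 2: Final matching: W0-M0, W1-M1
Step 3: 0-indexed ranks (man's rank of his match, then woman's): 1 + 0 + 0 + 0
Step 4: Total rank sum = 1

1


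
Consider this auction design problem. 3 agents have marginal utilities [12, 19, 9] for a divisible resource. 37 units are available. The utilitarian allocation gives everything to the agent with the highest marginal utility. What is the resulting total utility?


Step 1: The marginal utilities are [12, 19, 9]
Step 2: The highest marginal utility is 19
Step 3: All 37 units go to that agent
Step 4: Total utility = 19 * 37 = 703

703


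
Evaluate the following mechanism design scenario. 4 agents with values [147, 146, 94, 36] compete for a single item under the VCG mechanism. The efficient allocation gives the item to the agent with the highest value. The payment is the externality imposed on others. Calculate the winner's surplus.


Step 1: The winner is the agent with the highest value: agent 0 with value 147
Step 2: Values of other agents: [146, 94, 36]
Step 3: VCG payment = max of others' values = 146
Step 4: Surplus = 147 - 146 = 1

1


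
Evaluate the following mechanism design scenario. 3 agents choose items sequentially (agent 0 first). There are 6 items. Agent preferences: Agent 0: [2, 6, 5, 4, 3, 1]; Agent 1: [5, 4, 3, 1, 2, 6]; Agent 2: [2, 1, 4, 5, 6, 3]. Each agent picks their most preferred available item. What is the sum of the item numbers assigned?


Step 1: Agent 0 picks item 2
Step 2: Agent 1 picks item 5
Step 3: Agent 2 picks item 1
Step 4: Sum = 2 + 5 + 1 = 8

8


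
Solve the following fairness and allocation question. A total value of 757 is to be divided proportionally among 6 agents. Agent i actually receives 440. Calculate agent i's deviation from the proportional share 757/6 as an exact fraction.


Step 1: Proportional share = 757/6
Step 2: Agent's actual allocation = 440
Step 3: Excess = 440 - 757/6 = 1883/6

1883/6


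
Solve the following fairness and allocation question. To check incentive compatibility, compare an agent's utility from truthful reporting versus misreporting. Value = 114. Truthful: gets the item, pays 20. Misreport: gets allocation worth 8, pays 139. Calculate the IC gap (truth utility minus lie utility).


Step 1: U(truth) = value - payment = 114 - 20 = 94
Step 2: U(lie) = allocation - payment = 8 - 139 = -131
Step 3: IC gap = 94 - (-131) = 225

225


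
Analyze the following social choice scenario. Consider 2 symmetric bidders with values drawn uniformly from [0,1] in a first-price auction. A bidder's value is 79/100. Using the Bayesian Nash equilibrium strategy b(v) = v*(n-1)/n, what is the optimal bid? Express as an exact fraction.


Step 1: The symmetric BNE bidding function is b(v) = v * (n-1) / n
Step 2: Substitute v = 79/100 and n = 2
Step 3: b = 79/100 * 1/2
Step 4: b = 79/200

79/200


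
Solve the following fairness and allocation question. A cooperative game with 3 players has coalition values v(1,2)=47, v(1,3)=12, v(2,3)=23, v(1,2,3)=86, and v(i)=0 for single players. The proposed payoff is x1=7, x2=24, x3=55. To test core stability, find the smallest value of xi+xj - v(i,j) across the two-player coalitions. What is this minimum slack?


Step 1: Slack for coalition (1,2): x1+x2 - v12 = 31 - 47 = -16
Step 2: Slack for coalition (1,3): x1+x3 - v13 = 62 - 12 = 50
Step 3: Slack for coalition (2,3): x2+x3 - v23 = 79 - 23 = 56
Step 4: Minimum slack = min(-16, 50, 56) = -16, attained by (1,2); coalition (1,2) can block (slack < 0), so the allocation is not in the core

-16


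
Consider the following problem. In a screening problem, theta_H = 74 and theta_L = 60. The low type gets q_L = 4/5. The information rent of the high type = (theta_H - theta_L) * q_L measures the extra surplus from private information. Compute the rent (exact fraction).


Step 1: theta_H - theta_L = 74 - 60 = 14
Step 2: Information rent = (theta_H - theta_L) * q_L
Step 3: = 14 * 4/5
Step 4: = 56/5

56/5


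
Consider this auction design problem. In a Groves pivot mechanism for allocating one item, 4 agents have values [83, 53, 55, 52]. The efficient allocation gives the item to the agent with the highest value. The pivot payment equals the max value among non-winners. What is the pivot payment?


Step 1: The efficient winner is agent 0 with value 83
Step 2: Other agents' values: [53, 55, 52]
Step 3: Pivot payment = max(others) = 55
Step 4: The winner pays 55

55


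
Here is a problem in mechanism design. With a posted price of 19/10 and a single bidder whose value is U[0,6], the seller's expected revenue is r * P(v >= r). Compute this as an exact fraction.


Step 1: Posted price r = 19/10, value support [0,6]
Step 2: P(v >= r) = (6 - 19/10)/6 = 41/60
Step 3: Expected revenue = r * P(v >= r) = 19/10 * 41/60
Step 4: Revenue = 779/600

779/600


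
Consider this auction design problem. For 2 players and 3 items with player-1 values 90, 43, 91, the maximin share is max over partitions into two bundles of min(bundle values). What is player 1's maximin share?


Step 1: Item values = 90, 43, 91
Step 2: Enumerate all 2-bundle partitions and take the smaller bundle:
  Partition 1: {90} vs {43,91} -> bundles 90, 134; min = 90
  Partition 2: {43} vs {90,91} -> bundles 43, 181; min = 43
  Partition 3: {91} vs {90,43} -> bundles 91, 133; min = 91
Step 3: MMS = max(90, 43, 91) = 91

91


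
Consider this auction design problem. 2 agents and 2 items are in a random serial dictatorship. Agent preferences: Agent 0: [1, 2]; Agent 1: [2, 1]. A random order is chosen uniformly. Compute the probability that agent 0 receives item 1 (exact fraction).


Step 1: Agent 0 wants item 1
Step 2: There are 2 possible orderings of agents
Step 3: In 2 orderings, agent 0 gets item 1
Step 4: Probability = 2/2 = 1

1


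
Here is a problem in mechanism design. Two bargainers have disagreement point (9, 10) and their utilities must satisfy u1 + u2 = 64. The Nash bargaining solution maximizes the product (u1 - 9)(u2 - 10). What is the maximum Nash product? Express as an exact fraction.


Step 1: The Nash solution splits surplus symmetrically above the disagreement point
Step 2: u1 = (total + d1 - d2)/2 = (64 + 9 - 10)/2 = 63/2
Step 3: u2 = (total - d1 + d2)/2 = (64 - 9 + 10)/2 = 65/2
Step 4: Nash product = (63/2 - 9) * (65/2 - 10)
Step 5: = 45/2 * 45/2 = 2025/4

2025/4


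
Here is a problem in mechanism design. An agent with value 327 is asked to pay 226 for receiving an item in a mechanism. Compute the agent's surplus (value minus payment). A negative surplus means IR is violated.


Step 1: Surplus = value - payment = 327 - 226 = 101
Step 2: IR is satisfied (surplus >= 0)

101


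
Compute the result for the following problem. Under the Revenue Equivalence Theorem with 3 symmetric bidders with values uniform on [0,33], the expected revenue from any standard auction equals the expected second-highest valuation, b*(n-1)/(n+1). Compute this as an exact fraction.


Step 1: By Revenue Equivalence, expected revenue = b*(n-1)/(n+1)
Step 2: Substituting n = 3, b = 33
Step 3: Revenue = 33*(3-1)/(3+1) = 33*2/4
Step 4: Revenue = 66/4 = 33/2

33/2


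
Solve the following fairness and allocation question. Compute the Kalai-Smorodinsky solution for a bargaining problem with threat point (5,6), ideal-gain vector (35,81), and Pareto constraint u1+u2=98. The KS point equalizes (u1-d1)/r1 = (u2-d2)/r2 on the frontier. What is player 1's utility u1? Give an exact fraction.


Step 1: At the KS point, (u1-d1)/r1 = (u2-d2)/r2 = t and u1+u2 = 98
Step 2: u1 = d1 + r1*t and u2 = d2 + r2*t, so (d1 + r1*t) + (d2 + r2*t) = 98
Step 3: t = (98 - 5 - 6)/(35 + 81) = 87/116 = 3/4
Step 4: u1 = d1 + r1*t = 5 + 35 * 3/4 = 125/4
Step 5: (Check: u2 = d2 + r2*t = 267/4; u1+u2 = 125/4 + 267/4 = 98, on the frontier.)

125/4


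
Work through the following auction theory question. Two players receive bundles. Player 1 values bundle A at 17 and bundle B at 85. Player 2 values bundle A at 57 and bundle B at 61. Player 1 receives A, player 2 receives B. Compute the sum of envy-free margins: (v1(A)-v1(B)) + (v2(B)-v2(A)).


Step 1: Player 1's margin = v1(A) - v1(B) = 17 - 85 = -68
Step 2: Player 2's margin = v2(B) - v2(A) = 61 - 57 = 4
Step 3: Total margin = -68 + 4 = -64

-64


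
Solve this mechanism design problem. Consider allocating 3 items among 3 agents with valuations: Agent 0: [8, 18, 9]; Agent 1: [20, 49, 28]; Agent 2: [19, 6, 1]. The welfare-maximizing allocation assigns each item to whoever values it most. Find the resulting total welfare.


Step 1: For each item, find the maximum value among all agents.
Step 2: Item 0 -> Agent 1 (value 20)
Step 3: Item 1 -> Agent 1 (value 49)
Step 4: Item 2 -> Agent 1 (value 28)
Step 5: Total welfare = 20 + 49 + 28 = 97

97


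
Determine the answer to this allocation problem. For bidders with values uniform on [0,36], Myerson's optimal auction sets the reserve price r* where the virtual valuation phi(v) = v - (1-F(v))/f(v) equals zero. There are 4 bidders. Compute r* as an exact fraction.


Step 1: For U[0,36], F(v) = v/36 and f(v) = 1/36
Step 2: phi(v) = v - (1 - v/36)/(1/36) = v - (36 - v) = 2v - 36
Step 3: Set phi(r*) = 0: 2r* - 36 = 0
Step 4: r* = 36/2 = 18 (the number of bidders n = 4 does not enter)

18


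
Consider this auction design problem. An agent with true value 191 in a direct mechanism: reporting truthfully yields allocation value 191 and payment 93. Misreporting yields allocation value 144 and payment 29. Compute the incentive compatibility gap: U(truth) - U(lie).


Step 1: U(truth) = value - payment = 191 - 93 = 98
Step 2: U(lie) = allocation - payment = 144 - 29 = 115
Step 3: IC gap = 98 - 115 = -17

-17


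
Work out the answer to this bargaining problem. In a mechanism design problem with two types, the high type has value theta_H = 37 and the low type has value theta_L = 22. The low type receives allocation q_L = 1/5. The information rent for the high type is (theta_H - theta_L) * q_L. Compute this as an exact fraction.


Step 1: theta_H - theta_L = 37 - 22 = 15
Step 2: Information rent = (theta_H - theta_L) * q_L
Step 3: = 15 * 1/5
Step 4: = 3

3


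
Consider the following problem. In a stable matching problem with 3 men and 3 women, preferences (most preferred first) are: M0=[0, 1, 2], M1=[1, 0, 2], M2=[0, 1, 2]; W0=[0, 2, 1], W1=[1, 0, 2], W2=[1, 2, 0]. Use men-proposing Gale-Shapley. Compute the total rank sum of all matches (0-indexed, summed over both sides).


Step 1: Run Gale-Shapley (men propose, women hold best offer):
  M0 proposes to W0; she accepts
  M1 proposes to W1; she accepts
  M2 proposes to W0; rejected
  M2 proposes to W1; rejected
  M2 proposes to W2; she accepts
Step 2: Final matching: W0-M0, W1-M1, W2-M2
Step 3: 0-indexed ranks (man's rank of his match, then woman's): 0 + 0 + 0 + 0 + 2 + 1
Step 4: Total rank sum = 3

3


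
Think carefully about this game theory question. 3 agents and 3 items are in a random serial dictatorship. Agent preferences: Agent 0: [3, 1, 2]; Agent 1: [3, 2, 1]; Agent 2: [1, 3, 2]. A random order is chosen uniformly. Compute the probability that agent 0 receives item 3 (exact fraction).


Step 1: Agent 0 wants item 3
Step 2: There are 6 possible orderings of agents
Step 3: In 3 orderings, agent 0 gets item 3
Step 4: Probability = 3/6 = 1/2

1/2


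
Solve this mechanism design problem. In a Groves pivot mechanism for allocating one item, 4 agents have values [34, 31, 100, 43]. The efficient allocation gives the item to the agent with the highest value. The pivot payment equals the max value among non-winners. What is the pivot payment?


Step 1: The efficient winner is agent 2 with value 100
Step 2: Other agents' values: [34, 31, 43]
Step 3: Pivot payment = max(others) = 43
Step 4: The winner pays 43

43


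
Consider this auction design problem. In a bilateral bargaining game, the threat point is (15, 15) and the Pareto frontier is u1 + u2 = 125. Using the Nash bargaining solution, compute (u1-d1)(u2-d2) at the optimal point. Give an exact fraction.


Step 1: The Nash solution splits surplus symmetrically above the disagreement point
Step 2: u1 = (total + d1 - d2)/2 = (125 + 15 - 15)/2 = 125/2
Step 3: u2 = (total - d1 + d2)/2 = (125 - 15 + 15)/2 = 125/2
Step 4: Nash product = (125/2 - 15) * (125/2 - 15)
Step 5: = 95/2 * 95/2 = 9025/4

9025/4


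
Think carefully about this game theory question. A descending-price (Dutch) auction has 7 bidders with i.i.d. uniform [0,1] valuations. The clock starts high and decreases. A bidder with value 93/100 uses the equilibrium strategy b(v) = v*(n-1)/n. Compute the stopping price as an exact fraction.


Step 1: Dutch auctions are strategically equivalent to first-price auctions
Step 2: The equilibrium bid is b(v) = v*(n-1)/n
Step 3: b = 93/100 * 6/7
Step 4: b = 279/350

279/350


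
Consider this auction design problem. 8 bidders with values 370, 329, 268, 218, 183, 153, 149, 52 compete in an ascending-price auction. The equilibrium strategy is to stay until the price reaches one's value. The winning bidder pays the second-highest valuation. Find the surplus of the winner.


Step 1: Identify the highest value: 370
Step 2: Identify the second-highest value: 329
Step 3: The final price = second-highest value = 329
Step 4: Surplus = 370 - 329 = 41

41


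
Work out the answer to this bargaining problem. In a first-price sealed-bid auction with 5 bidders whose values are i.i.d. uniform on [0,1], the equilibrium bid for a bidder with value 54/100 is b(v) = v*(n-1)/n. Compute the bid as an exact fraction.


Step 1: The symmetric BNE bidding function is b(v) = v * (n-1) / n
Step 2: Substitute v = 27/50 and n = 5
Step 3: b = 27/50 * 4/5
Step 4: b = 54/125

54/125


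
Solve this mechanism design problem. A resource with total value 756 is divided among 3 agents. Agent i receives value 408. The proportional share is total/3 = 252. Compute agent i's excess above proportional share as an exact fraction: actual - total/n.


Step 1: Proportional share = 756/3 = 252
Step 2: Agent's actual allocation = 408
Step 3: Excess = 408 - 252 = 156

156


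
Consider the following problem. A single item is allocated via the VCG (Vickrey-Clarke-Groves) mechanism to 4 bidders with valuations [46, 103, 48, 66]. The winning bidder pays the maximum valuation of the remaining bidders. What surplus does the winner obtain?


Step 1: The winner is the agent with the highest value: agent 1 with value 103
Step 2: Values of other agents: [46, 48, 66]
Step 3: VCG payment = max of others' values = 66
Step 4: Surplus = 103 - 66 = 37

37


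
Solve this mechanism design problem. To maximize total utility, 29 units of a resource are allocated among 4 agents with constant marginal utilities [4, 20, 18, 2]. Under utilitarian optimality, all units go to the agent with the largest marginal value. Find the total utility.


Step 1: The marginal utilities are [4, 20, 18, 2]
Step 2: The highest marginal utility is 20
Step 3: All 29 units go to that agent
Step 4: Total utility = 20 * 29 = 580

580


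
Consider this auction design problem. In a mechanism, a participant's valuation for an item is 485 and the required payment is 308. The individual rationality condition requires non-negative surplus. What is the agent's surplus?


Step 1: Surplus = value - payment = 485 - 308 = 177
Step 2: IR is satisfied (surplus >= 0)

177
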